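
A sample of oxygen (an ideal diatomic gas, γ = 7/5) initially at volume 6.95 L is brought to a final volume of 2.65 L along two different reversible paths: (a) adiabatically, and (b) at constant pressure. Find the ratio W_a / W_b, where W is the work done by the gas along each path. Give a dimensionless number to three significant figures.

Path (a) adiabatic: W = P₁V₁(1 − (V₁/V₂)^(γ−1))/(γ−1) → W_a/(P₁V₁) = -1.177.
Path (b) isobaric: W = P₁(V₂ − V₁) → W_b/(P₁V₁) = -0.6187.
W_a / W_b = -1.177 / -0.6187 = 1.902.

W_a / W_b ≈ 1.90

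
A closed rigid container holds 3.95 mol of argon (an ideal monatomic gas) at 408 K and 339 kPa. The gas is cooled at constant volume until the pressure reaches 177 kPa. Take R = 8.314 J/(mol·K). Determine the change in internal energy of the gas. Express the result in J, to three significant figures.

ΔU ≈ -9600 J

Constant volume ⇒ W = 0, so Q = ΔU = nCᵥΔT with Cᵥ = 3R/2 = 12.47 J/(mol·K).
At constant V, T₂/T₁ = P₂/P₁ ⇒ ΔT = T₁(P₂/P₁ − 1) = 408·(177/339 − 1) = -195 K.
ΔU = (3.95)(12.47)(-195) = -9604 J.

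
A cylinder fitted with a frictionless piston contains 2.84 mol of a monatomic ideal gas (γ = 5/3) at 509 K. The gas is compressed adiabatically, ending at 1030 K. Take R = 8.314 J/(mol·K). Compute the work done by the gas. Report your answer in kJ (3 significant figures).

Adiabatic ⇒ Q = 0, so W_by = −ΔU = nCᵥ(T₁ − T₂).
Cᵥ = 3R/2 = 12.47 J/(mol·K).
W = (2.84)(12.47)(509 − 1030) = -18453 J.

W ≈ -18.5 kJ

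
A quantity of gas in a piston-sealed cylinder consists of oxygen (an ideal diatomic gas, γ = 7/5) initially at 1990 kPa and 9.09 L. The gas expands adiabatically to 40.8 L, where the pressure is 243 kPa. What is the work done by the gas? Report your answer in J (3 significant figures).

Adiabatic: W = (P₁V₁ − P₂V₂)/(γ − 1) with γ = 7/5.
P₁V₁ = 18089 J, P₂V₂ = 9914 J.
W = (18089 − 9914) / 0.4 = 20437 J.

W ≈ 20400 J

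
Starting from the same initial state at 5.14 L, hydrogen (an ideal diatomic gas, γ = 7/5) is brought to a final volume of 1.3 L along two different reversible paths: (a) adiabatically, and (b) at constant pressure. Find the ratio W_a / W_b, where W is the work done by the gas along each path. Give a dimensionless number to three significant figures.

W_a / W_b ≈ 2.45

Path (a) adiabatic: W = P₁V₁(1 − (V₁/V₂)^(γ−1))/(γ−1) → W_a/(P₁V₁) = -1.833.
Path (b) isobaric: W = P₁(V₂ − V₁) → W_b/(P₁V₁) = -0.7471.
W_a / W_b = -1.833 / -0.7471 = 2.453.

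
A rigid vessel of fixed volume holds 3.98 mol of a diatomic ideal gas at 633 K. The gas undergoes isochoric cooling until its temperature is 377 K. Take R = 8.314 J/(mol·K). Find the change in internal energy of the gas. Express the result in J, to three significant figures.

Constant volume ⇒ W = 0, so Q = ΔU = nCᵥΔT with Cᵥ = 5R/2 = 20.79 J/(mol·K).
ΔU = (3.98)(20.79)(377 − 633) = -21177 J.

ΔU ≈ -21200 J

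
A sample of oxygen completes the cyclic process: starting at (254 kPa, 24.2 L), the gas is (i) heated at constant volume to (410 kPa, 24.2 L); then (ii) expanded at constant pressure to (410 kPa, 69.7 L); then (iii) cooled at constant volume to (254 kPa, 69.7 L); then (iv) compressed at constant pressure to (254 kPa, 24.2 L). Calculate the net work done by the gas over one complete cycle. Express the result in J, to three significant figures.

Constant-volume legs do no work.
W(ii) = (410)(69.7 − 24.2) = 18655 J; W(iv) = (254)(24.2 − 69.7) = -11557 J.
W_net = 18655 − 11557 = 7098 J (the clockwise enclosed area).

W_net ≈ 7100 J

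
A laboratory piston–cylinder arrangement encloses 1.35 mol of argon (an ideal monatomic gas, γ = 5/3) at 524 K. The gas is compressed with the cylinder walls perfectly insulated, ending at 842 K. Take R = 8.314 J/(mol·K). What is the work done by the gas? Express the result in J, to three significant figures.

Adiabatic ⇒ Q = 0, so W_by = −ΔU = nCᵥ(T₁ − T₂).
Cᵥ = 3R/2 = 12.47 J/(mol·K).
W = (1.35)(12.47)(524 − 842) = -5354 J.

W ≈ -5350 J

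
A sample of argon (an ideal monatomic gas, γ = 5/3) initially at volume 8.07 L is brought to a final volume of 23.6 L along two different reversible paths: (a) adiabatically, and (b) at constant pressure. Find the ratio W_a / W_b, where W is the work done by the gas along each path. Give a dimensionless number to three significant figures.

W_a / W_b ≈ 0.398

Path (a) adiabatic: W = P₁V₁(1 − (V₁/V₂)^(γ−1))/(γ−1) → W_a/(P₁V₁) = 0.7665.
Path (b) isobaric: W = P₁(V₂ − V₁) → W_b/(P₁V₁) = 1.924.
W_a / W_b = 0.7665 / 1.924 = 0.3983.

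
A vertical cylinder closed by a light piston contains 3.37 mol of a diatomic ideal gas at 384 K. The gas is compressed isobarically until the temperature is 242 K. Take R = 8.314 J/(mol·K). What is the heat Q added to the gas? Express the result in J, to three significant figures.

Q ≈ -13900 J

Isobaric: W = nRΔT = (3.37)(8.314)(-142) = -3979 J.
ΔU = nCᵥΔT with Cᵥ = 5R/2: ΔU = (3.37)(20.79)(-142) = -9946 J.
Q = ΔU + W = -9946 − 3979 = -13925 J.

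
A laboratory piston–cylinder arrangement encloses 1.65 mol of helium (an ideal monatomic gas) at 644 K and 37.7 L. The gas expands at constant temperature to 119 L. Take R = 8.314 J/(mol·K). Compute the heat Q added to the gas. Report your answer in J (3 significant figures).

Q ≈ 10200 J

Isothermal ⇒ ΔU = 0, so Q = W = nRT ln(V₂/V₁).
Q = (1.65)(8.314)(644) ln(119/37.7) = 8834 × 1.149 = 10155 J.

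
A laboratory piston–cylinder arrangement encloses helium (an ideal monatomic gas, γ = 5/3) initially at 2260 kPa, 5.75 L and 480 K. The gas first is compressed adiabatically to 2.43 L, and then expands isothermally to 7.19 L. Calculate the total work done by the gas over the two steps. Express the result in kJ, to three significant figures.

Step 1 (adiabatic): W = (P₁V₁ − P₂V₂)/(γ−1) = (12995 − 23075)/0.667 = -15121 J.
After step 1: P = 9496 kPa, V = 2.43 L, T = 852.3 K.
Step 2 (isothermal): W = P₁V₁ ln(V₂/V₁) = (23075) ln(7.19/2.43) = 25032 J.
W_total = -15121 + 25032 = 9912 J.

W_total ≈ 9.91 kJ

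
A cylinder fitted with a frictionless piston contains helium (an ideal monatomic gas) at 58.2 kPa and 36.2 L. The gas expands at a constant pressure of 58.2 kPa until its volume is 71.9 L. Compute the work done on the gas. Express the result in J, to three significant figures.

Isobaric: W = P ΔV.
W = (58.2 kPa)(71.9 − 36.2 L) = (58.2)(35.7) = 2078 J.
Work on gas = −W_by = -2078 J.

W ≈ -2080 J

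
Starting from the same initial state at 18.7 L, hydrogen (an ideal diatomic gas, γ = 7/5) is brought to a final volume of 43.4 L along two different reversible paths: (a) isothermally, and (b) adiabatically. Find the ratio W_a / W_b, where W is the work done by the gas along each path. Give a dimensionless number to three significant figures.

W_a / W_b ≈ 1.18

Path (a) isothermal: W = P₁V₁ ln(V₂/V₁) → W_a/(P₁V₁) = 0.8419.
Path (b) adiabatic: W = P₁V₁(1 − (V₁/V₂)^(γ−1))/(γ−1) → W_b/(P₁V₁) = 0.7148.
W_a / W_b = 0.8419 / 0.7148 = 1.178.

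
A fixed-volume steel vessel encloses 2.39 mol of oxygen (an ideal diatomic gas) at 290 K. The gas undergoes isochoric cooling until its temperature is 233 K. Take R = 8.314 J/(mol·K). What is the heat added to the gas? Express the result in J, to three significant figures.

Constant volume ⇒ W = 0, so Q = ΔU = nCᵥΔT with Cᵥ = 5R/2 = 20.79 J/(mol·K).
ΔU = (2.39)(20.79)(233 − 290) = -2832 J.

Q ≈ -2830 J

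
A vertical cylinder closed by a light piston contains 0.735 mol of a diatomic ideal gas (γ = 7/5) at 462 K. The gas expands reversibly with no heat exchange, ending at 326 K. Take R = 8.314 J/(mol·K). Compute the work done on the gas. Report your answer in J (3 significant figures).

W ≈ -2080 J

Adiabatic ⇒ Q = 0, so W_by = −ΔU = nCᵥ(T₁ − T₂).
Cᵥ = 5R/2 = 20.79 J/(mol·K).
W = (0.735)(20.79)(462 − 326) = 2078 J.
Work on gas = −W_by = -2078 J.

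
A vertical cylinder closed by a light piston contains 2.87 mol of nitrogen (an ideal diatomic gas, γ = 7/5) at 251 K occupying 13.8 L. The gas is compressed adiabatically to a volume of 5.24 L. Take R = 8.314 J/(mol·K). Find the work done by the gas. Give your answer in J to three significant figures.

Adiabatic: TV^(γ−1) = const with γ = 7/5.
T₂ = T₁ (V₁/V₂)^(γ−1) = 251 × (13.8/5.24)^0.4 = 251 × 1.473 = 369.7 K.
W_by = nCᵥ(T₁ − T₂) = (2.87)(20.79)(251 − 369.7) = -7083 J.

W ≈ -7080 J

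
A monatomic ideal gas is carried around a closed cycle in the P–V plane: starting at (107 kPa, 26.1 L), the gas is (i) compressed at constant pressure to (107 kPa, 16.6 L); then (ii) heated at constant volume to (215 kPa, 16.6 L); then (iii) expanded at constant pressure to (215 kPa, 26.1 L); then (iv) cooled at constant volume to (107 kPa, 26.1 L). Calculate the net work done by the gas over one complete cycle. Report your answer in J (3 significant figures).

Constant-volume legs do no work.
W(i) = (107)(16.6 − 26.1) = -1016 J; W(iii) = (215)(26.1 − 16.6) = 2042 J.
W_net = -1016 + 2042 = 1026 J (the clockwise enclosed area).

W_net ≈ 1030 J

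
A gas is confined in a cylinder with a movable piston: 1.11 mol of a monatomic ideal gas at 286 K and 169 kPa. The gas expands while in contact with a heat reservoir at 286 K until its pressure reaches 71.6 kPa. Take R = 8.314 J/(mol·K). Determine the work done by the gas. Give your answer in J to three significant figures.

W ≈ 2270 J

Isothermal process: W = nRT ln(V₂/V₁) = nRT ln(P₁/P₂).
W = (1.11)(8.314)(286) × ln(169/71.6)
  = 2639 × ln(2.36) = 2639 × 0.8588
W_by_gas = 2267 J.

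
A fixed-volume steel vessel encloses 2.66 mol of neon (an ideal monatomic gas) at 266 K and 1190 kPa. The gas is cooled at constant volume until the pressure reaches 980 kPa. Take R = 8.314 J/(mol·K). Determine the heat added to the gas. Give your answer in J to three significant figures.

Constant volume ⇒ W = 0, so Q = ΔU = nCᵥΔT with Cᵥ = 3R/2 = 12.47 J/(mol·K).
At constant V, T₂/T₁ = P₂/P₁ ⇒ ΔT = T₁(P₂/P₁ − 1) = 266·(980/1190 − 1) = -46.94 K.
ΔU = (2.66)(12.47)(-46.94) = -1557 J.

Q ≈ -1560 J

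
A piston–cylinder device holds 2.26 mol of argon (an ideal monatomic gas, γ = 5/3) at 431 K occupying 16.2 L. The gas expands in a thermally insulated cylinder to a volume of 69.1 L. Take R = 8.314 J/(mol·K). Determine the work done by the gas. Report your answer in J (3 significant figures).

W ≈ 7530 J

Adiabatic: TV^(γ−1) = const with γ = 5/3.
T₂ = T₁ (V₁/V₂)^(γ−1) = 431 × (16.2/69.1)^0.667 = 431 × 0.3802 = 163.9 K.
W_by = nCᵥ(T₁ − T₂) = (2.26)(12.47)(431 − 163.9) = 7529 J.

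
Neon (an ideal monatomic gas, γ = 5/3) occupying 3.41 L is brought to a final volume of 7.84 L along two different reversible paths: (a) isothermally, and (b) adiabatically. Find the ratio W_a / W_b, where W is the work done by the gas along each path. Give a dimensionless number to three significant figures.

W_a / W_b ≈ 1.30

Path (a) isothermal: W = P₁V₁ ln(V₂/V₁) → W_a/(P₁V₁) = 0.8325.
Path (b) adiabatic: W = P₁V₁(1 − (V₁/V₂)^(γ−1))/(γ−1) → W_b/(P₁V₁) = 0.6389.
W_a / W_b = 0.8325 / 0.6389 = 1.303.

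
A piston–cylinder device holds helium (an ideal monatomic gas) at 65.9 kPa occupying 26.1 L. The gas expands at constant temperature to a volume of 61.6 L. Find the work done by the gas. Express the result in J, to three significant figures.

W ≈ 1480 J

Isothermal: W = nRT ln(V₂/V₁) = P₁V₁ ln(V₂/V₁).
P₁V₁ = (65.9 kPa)(26.1 L) = 1720 J.
W = 1720 × ln(61.6/26.1) = 1720 × 0.8587
W_by_gas = 1477 J.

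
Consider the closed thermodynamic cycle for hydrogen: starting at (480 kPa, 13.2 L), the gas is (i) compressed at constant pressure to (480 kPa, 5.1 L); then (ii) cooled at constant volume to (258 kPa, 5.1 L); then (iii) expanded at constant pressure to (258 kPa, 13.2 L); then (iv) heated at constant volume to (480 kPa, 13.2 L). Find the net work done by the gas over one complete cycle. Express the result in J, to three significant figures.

Constant-volume legs do no work.
W(i) = (480)(5.1 − 13.2) = -3888 J; W(iii) = (258)(13.2 − 5.1) = 2090 J.
W_net = -3888 + 2090 = -1798 J (the counter-clockwise enclosed area).

W_net ≈ -1800 J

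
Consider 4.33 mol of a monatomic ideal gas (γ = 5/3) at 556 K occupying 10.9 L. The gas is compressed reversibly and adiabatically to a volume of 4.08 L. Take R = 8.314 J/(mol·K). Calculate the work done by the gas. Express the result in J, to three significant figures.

W ≈ -27800 J

Adiabatic: TV^(γ−1) = const with γ = 5/3.
T₂ = T₁ (V₁/V₂)^(γ−1) = 556 × (10.9/4.08)^0.667 = 556 × 1.925 = 1070 K.
W_by = nCᵥ(T₁ − T₂) = (4.33)(12.47)(556 − 1070) = -27783 J.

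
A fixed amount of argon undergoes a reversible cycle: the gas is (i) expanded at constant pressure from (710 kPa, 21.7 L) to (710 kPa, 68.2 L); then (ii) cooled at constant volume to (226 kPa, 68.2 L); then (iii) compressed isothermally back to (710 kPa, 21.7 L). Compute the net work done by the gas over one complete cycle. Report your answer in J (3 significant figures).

Leg (i): W = PΔV = (710)(68.2 − 21.7) = 33015 J.
Leg (ii): W = 0.
Leg (iii): W = PᵢVᵢ ln(V_f/Vᵢ) = (15413) ln(21.7/68.2) = -17650 J.
W_net = 33015 − 17650 = 15365 J.

W_net ≈ 15400 J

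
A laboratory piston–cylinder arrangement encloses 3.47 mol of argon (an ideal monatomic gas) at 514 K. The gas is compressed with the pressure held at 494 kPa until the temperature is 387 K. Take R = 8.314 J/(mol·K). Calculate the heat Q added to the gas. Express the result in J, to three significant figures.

Isobaric: W = nRΔT = (3.47)(8.314)(-127) = -3664 J.
ΔU = nCᵥΔT with Cᵥ = 3R/2: ΔU = (3.47)(12.47)(-127) = -5496 J.
Q = ΔU + W = -5496 − 3664 = -9160 J.

Q ≈ -9160 J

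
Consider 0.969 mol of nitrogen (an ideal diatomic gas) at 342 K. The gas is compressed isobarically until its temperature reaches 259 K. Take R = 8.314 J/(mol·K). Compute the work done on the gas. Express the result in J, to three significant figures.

W ≈ 669 J

Isobaric: W = P ΔV = nR ΔT.
W = (0.969)(8.314)(259 − 342) = -668.7 J.
Work on gas = −W_by = 668.7 J.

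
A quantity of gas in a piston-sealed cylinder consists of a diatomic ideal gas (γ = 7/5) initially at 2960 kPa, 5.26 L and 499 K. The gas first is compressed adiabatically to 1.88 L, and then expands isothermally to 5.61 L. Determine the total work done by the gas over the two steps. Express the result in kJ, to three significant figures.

Step 1 (adiabatic): W = (P₁V₁ − P₂V₂)/(γ−1) = (15570 − 23497)/0.4 = -19818 J.
After step 1: P = 12498 kPa, V = 1.88 L, T = 753.1 K.
Step 2 (isothermal): W = P₁V₁ ln(V₂/V₁) = (23497) ln(5.61/1.88) = 25689 J.
W_total = -19818 + 25689 = 5871 J.

W_total ≈ 5.87 kJ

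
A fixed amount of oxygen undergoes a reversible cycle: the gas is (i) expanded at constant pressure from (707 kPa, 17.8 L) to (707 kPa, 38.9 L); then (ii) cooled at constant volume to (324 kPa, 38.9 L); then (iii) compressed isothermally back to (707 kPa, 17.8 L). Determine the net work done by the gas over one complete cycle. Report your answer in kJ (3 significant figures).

Leg (i): W = PΔV = (707)(38.9 − 17.8) = 14918 J.
Leg (ii): W = 0.
Leg (iii): W = PᵢVᵢ ln(V_f/Vᵢ) = (12604) ln(17.8/38.9) = -9853 J.
W_net = 14918 − 9853 = 5064 J.

W_net ≈ 5.06 kJ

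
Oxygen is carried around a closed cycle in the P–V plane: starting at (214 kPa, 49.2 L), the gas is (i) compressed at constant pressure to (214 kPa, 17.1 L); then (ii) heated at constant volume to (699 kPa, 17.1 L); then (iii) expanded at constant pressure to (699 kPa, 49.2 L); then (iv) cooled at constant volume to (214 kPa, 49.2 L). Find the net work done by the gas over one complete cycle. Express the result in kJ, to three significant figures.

W_net ≈ 15.6 kJ

Constant-volume legs do no work.
W(i) = (214)(17.1 − 49.2) = -6869 J; W(iii) = (699)(49.2 − 17.1) = 22438 J.
W_net = -6869 + 22438 = 15568 J (the clockwise enclosed area).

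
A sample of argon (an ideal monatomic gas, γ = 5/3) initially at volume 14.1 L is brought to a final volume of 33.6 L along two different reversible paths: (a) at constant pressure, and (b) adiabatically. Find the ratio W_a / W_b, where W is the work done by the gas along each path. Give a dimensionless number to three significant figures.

W_a / W_b ≈ 2.10

Path (a) isobaric: W = P₁(V₂ − V₁) → W_a/(P₁V₁) = 1.383.
Path (b) adiabatic: W = P₁V₁(1 − (V₁/V₂)^(γ−1))/(γ−1) → W_b/(P₁V₁) = 0.6592.
W_a / W_b = 1.383 / 0.6592 = 2.098.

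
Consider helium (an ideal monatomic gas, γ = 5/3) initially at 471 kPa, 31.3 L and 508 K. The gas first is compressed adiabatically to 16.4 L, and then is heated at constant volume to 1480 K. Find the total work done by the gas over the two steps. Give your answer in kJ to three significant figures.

Step 1 (adiabatic): W = (P₁V₁ − P₂V₂)/(γ−1) = (14742 − 22683)/0.667 = -11911 J.
Step 2 (isochoric): W = 0 (constant volume).
W_total = -11911 + 0 = -11911 J.

W_total ≈ -11.9 kJ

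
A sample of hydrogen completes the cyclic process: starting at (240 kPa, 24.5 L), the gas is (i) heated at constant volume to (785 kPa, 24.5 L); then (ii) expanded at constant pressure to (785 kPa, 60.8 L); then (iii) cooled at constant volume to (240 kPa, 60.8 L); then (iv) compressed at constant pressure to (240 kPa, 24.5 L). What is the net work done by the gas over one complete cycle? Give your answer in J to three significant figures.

Constant-volume legs do no work.
W(ii) = (785)(60.8 − 24.5) = 28495 J; W(iv) = (240)(24.5 − 60.8) = -8712 J.
W_net = 28495 − 8712 = 19783 J (the clockwise enclosed area).

W_net ≈ 19800 J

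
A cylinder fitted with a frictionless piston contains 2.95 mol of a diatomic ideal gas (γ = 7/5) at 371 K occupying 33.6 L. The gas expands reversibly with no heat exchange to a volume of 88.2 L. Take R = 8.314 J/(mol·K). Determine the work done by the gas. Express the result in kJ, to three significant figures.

Adiabatic: TV^(γ−1) = const with γ = 7/5.
T₂ = T₁ (V₁/V₂)^(γ−1) = 371 × (33.6/88.2)^0.4 = 371 × 0.6797 = 252.2 K.
W_by = nCᵥ(T₁ − T₂) = (2.95)(20.79)(371 − 252.2) = 7285 J.

W ≈ 7.29 kJ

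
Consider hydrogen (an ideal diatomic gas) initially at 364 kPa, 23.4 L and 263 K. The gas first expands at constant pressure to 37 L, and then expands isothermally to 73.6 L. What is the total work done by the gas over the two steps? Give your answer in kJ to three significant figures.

Step 1 (isobaric): W = PΔV = (364 kPa)(37 − 23.4 L) = 4950 J.
After step 1: P = 364 kPa, V = 37 L, T = 415.9 K.
Step 2 (isothermal): W = P₁V₁ ln(V₂/V₁) = (13468) ln(73.6/37) = 9262 J.
W_total = 4950 + 9262 = 14213 J.

W_total ≈ 14.2 kJ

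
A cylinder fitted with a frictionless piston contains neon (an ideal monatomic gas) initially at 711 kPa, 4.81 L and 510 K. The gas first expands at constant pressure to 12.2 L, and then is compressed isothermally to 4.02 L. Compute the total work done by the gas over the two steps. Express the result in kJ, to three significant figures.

W_total ≈ -4.38 kJ

Step 1 (isobaric): W = PΔV = (711 kPa)(12.2 − 4.81 L) = 5254 J.
After step 1: P = 711 kPa, V = 12.2 L, T = 1294 K.
Step 2 (isothermal): W = P₁V₁ ln(V₂/V₁) = (8674) ln(4.02/12.2) = -9630 J.
W_total = 5254 − 9630 = -4375 J.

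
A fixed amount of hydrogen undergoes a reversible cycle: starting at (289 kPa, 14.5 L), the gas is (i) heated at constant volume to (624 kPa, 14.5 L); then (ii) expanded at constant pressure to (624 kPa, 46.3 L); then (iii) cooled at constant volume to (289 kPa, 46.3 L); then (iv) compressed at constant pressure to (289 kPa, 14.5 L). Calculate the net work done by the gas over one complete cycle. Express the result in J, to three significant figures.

Constant-volume legs do no work.
W(ii) = (624)(46.3 − 14.5) = 19843 J; W(iv) = (289)(14.5 − 46.3) = -9190 J.
W_net = 19843 − 9190 = 10653 J (the clockwise enclosed area).

W_net ≈ 10700 J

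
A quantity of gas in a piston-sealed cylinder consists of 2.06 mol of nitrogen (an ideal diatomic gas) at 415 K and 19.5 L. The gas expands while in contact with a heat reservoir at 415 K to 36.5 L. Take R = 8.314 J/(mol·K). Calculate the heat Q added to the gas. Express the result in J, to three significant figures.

Q ≈ 4460 J

Isothermal ⇒ ΔU = 0, so Q = W = nRT ln(V₂/V₁).
Q = (2.06)(8.314)(415) ln(36.5/19.5) = 7108 × 0.6269 = 4456 J.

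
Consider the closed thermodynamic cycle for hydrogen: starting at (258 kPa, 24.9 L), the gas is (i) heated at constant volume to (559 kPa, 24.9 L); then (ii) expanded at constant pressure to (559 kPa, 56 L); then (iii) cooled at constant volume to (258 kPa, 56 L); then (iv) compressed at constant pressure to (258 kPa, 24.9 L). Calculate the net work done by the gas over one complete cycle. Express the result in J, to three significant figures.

W_net ≈ 9360 J

Constant-volume legs do no work.
W(ii) = (559)(56 − 24.9) = 17385 J; W(iv) = (258)(24.9 − 56) = -8024 J.
W_net = 17385 − 8024 = 9361 J (the clockwise enclosed area).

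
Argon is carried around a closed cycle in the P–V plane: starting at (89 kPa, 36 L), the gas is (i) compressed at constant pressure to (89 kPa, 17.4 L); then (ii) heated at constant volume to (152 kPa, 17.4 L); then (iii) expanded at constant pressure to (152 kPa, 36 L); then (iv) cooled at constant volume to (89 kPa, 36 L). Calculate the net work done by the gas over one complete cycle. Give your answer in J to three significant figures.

Constant-volume legs do no work.
W(i) = (89)(17.4 − 36) = -1655 J; W(iii) = (152)(36 − 17.4) = 2827 J.
W_net = -1655 + 2827 = 1172 J (the clockwise enclosed area).

W_net ≈ 1170 J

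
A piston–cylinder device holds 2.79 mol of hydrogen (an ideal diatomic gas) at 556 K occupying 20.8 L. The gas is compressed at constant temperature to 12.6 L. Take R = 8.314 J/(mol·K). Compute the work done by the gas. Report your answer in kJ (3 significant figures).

Isothermal: W = nRT ln(V₂/V₁).
W = (2.79)(8.314)(556) × ln(12.6/20.8)
  = 12897 × -0.5013
W_by_gas = -6465 J.

W ≈ -6.46 kJ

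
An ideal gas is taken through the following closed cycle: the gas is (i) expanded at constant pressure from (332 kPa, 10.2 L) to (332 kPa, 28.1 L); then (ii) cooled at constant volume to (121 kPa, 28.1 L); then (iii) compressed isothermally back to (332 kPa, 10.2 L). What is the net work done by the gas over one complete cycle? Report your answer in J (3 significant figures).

W_net ≈ 2500 J

Leg (i): W = PΔV = (332)(28.1 − 10.2) = 5943 J.
Leg (ii): W = 0.
Leg (iii): W = PᵢVᵢ ln(V_f/Vᵢ) = (3400) ln(10.2/28.1) = -3446 J.
W_net = 5943 − 3446 = 2497 J.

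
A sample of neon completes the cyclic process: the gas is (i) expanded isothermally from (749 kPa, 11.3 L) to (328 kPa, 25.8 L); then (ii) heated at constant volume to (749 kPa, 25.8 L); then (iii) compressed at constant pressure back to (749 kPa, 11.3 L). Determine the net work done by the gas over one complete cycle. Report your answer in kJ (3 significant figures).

W_net ≈ -3.87 kJ

Leg (i): W = PᵢVᵢ ln(V_f/Vᵢ) = (8464) ln(25.8/11.3) = 6987 J.
Leg (ii): W = 0.
Leg (iii): W = PΔV = (749)(11.3 − 25.8) = -10860 J.
W_net = 6987 − 10860 = -3873 J.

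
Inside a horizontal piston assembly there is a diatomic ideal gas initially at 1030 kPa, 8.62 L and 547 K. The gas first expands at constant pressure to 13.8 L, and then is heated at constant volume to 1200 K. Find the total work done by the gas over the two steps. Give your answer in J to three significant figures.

W_total ≈ 5340 J

Step 1 (isobaric): W = PΔV = (1030 kPa)(13.8 − 8.62 L) = 5335 J.
Step 2 (isochoric): W = 0 (constant volume).
W_total = 5335 + 0 = 5335 J.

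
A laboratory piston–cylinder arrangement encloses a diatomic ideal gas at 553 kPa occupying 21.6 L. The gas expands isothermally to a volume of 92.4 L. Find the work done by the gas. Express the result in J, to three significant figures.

Isothermal: W = nRT ln(V₂/V₁) = P₁V₁ ln(V₂/V₁).
P₁V₁ = (553 kPa)(21.6 L) = 11945 J.
W = 11945 × ln(92.4/21.6) = 11945 × 1.453
W_by_gas = 17361 J.

W ≈ 17400 J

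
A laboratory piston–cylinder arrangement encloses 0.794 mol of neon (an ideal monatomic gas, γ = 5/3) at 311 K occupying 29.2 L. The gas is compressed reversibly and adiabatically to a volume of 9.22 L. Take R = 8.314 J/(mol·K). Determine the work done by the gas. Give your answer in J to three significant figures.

W ≈ -3560 J

Adiabatic: TV^(γ−1) = const with γ = 5/3.
T₂ = T₁ (V₁/V₂)^(γ−1) = 311 × (29.2/9.22)^0.667 = 311 × 2.157 = 670.7 K.
W_by = nCᵥ(T₁ − T₂) = (0.794)(12.47)(311 − 670.7) = -3562 J.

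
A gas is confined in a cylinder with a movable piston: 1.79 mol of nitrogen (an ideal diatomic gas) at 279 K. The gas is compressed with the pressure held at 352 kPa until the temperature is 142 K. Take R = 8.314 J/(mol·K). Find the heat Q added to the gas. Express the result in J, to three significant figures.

Q ≈ -7140 J

Isobaric: W = nRΔT = (1.79)(8.314)(-137) = -2039 J.
ΔU = nCᵥΔT with Cᵥ = 5R/2: ΔU = (1.79)(20.79)(-137) = -5097 J.
Q = ΔU + W = -5097 − 2039 = -7136 J.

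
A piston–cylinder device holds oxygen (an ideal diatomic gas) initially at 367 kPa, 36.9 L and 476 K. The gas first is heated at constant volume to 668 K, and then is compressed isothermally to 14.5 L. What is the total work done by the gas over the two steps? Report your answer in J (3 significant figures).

Step 1 (isochoric): W = 0 (constant volume).
After step 1: P = 515 kPa (V unchanged).
Step 2 (isothermal): W = P₁V₁ ln(V₂/V₁) = (19005) ln(14.5/36.9) = -17752 J.
W_total = 0 − 17752 = -17752 J.

W_total ≈ -17800 J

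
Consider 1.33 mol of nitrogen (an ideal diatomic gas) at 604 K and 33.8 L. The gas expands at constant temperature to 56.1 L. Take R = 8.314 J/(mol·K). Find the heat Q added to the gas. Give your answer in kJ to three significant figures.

Isothermal ⇒ ΔU = 0, so Q = W = nRT ln(V₂/V₁).
Q = (1.33)(8.314)(604) ln(56.1/33.8) = 6679 × 0.5067 = 3384 J.

Q ≈ 3.38 kJ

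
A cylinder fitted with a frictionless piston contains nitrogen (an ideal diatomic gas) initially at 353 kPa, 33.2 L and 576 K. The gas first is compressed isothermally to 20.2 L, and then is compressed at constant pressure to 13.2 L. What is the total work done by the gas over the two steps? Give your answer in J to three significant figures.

W_total ≈ -9880 J

Step 1 (isothermal): W = P₁V₁ ln(V₂/V₁) = (11720) ln(20.2/33.2) = -5823 J.
After step 1: P = 580.2 kPa, V = 20.2 L, T = 576 K.
Step 2 (isobaric): W = PΔV = (580.2 kPa)(13.2 − 20.2 L) = -4061 J.
W_total = -5823 − 4061 = -9884 J.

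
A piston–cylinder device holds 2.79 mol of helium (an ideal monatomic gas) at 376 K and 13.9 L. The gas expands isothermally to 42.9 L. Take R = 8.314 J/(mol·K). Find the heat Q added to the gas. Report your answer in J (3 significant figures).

Q ≈ 9830 J

Isothermal ⇒ ΔU = 0, so Q = W = nRT ln(V₂/V₁).
Q = (2.79)(8.314)(376) ln(42.9/13.9) = 8722 × 1.127 = 9829 J.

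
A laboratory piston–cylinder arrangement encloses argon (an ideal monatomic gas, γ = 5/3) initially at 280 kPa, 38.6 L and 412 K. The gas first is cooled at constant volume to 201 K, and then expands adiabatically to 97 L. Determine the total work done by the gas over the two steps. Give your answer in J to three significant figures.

W_total ≈ 3630 J

Step 1 (isochoric): W = 0 (constant volume).
After step 1: P = 136.6 kPa (V unchanged).
Step 2 (adiabatic): W = (P₁V₁ − P₂V₂)/(γ−1) = (5273 − 2853)/0.667 = 3630 J.
W_total = 0 + 3630 = 3630 J.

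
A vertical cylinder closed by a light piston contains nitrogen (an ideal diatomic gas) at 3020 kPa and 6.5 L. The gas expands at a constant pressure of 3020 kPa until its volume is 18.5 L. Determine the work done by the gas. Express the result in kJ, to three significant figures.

Isobaric: W = P ΔV.
W = (3020 kPa)(18.5 − 6.5 L) = (3020)(12) = 36240 J.

W ≈ 36.2 kJ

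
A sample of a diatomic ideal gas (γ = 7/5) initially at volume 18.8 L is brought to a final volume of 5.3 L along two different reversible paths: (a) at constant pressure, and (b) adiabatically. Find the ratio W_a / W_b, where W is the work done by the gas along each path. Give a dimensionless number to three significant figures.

W_a / W_b ≈ 0.436

Path (a) isobaric: W = P₁(V₂ − V₁) → W_a/(P₁V₁) = -0.7181.
Path (b) adiabatic: W = P₁V₁(1 − (V₁/V₂)^(γ−1))/(γ−1) → W_b/(P₁V₁) = -1.649.
W_a / W_b = -0.7181 / -1.649 = 0.4356.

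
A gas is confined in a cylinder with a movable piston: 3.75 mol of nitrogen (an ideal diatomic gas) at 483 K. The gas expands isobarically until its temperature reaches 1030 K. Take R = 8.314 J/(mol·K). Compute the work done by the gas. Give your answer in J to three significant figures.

Isobaric: W = P ΔV = nR ΔT.
W = (3.75)(8.314)(1030 − 483) = 17054 J.

W ≈ 17100 J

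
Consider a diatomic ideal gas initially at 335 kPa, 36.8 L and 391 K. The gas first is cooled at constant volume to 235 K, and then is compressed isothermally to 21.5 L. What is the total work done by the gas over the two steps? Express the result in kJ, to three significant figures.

W_total ≈ -3.98 kJ

Step 1 (isochoric): W = 0 (constant volume).
After step 1: P = 201.3 kPa (V unchanged).
Step 2 (isothermal): W = P₁V₁ ln(V₂/V₁) = (7409) ln(21.5/36.8) = -3982 J.
W_total = 0 − 3982 = -3982 J.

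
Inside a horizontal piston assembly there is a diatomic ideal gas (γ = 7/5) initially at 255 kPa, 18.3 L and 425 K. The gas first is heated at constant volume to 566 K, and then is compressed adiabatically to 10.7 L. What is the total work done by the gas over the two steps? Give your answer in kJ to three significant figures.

Step 1 (isochoric): W = 0 (constant volume).
After step 1: P = 339.6 kPa (V unchanged).
Step 2 (adiabatic): W = (P₁V₁ − P₂V₂)/(γ−1) = (6215 − 7703)/0.4 = -3720 J.
W_total = 0 − 3720 = -3720 J.

W_total ≈ -3.72 kJ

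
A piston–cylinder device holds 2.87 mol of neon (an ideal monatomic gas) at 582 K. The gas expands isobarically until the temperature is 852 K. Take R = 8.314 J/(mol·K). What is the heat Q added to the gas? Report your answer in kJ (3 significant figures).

Q ≈ 16.1 kJ

Isobaric: W = nRΔT = (2.87)(8.314)(270) = 6443 J.
ΔU = nCᵥΔT with Cᵥ = 3R/2: ΔU = (2.87)(12.47)(270) = 9664 J.
Q = ΔU + W = 9664 + 6443 = 16106 J.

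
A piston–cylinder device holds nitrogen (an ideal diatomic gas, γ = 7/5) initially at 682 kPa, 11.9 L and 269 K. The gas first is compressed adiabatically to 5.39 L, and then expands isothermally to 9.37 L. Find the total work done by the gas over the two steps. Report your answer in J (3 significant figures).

W_total ≈ -1400 J

Step 1 (adiabatic): W = (P₁V₁ − P₂V₂)/(γ−1) = (8116 − 11141)/0.4 = -7562 J.
After step 1: P = 2067 kPa, V = 5.39 L, T = 369.3 K.
Step 2 (isothermal): W = P₁V₁ ln(V₂/V₁) = (11141) ln(9.37/5.39) = 6160 J.
W_total = -7562 + 6160 = -1402 J.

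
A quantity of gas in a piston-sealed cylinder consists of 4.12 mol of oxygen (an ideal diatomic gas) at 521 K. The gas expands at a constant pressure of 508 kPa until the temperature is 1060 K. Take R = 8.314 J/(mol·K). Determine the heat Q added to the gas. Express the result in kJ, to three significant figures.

Isobaric: W = nRΔT = (4.12)(8.314)(539) = 18463 J.
ΔU = nCᵥΔT with Cᵥ = 5R/2: ΔU = (4.12)(20.79)(539) = 46157 J.
Q = ΔU + W = 46157 + 18463 = 64620 J.

Q ≈ 64.6 kJ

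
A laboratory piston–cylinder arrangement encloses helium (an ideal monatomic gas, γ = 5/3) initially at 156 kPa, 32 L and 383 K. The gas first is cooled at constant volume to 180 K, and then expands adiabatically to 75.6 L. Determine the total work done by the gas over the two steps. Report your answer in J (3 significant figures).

Step 1 (isochoric): W = 0 (constant volume).
After step 1: P = 73.32 kPa (V unchanged).
Step 2 (adiabatic): W = (P₁V₁ − P₂V₂)/(γ−1) = (2346 − 1323)/0.667 = 1535 J.
W_total = 0 + 1535 = 1535 J.

W_total ≈ 1540 J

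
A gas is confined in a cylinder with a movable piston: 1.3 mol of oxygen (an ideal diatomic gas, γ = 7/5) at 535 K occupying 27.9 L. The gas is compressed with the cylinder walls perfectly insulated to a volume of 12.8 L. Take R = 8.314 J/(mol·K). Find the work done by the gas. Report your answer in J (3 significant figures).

W ≈ -5290 J

Adiabatic: TV^(γ−1) = const with γ = 7/5.
T₂ = T₁ (V₁/V₂)^(γ−1) = 535 × (27.9/12.8)^0.4 = 535 × 1.366 = 730.7 K.
W_by = nCᵥ(T₁ − T₂) = (1.3)(20.79)(535 − 730.7) = -5287 J.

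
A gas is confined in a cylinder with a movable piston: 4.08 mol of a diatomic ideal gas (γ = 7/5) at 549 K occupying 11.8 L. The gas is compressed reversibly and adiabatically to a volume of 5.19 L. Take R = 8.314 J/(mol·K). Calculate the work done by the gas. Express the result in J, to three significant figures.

W ≈ -18100 J

Adiabatic: TV^(γ−1) = const with γ = 7/5.
T₂ = T₁ (V₁/V₂)^(γ−1) = 549 × (11.8/5.19)^0.4 = 549 × 1.389 = 762.5 K.
W_by = nCᵥ(T₁ − T₂) = (4.08)(20.79)(549 − 762.5) = -18108 J.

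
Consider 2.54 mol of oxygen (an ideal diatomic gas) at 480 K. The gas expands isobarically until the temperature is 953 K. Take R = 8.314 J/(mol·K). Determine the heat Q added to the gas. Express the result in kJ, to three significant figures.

Q ≈ 35.0 kJ

Isobaric: W = nRΔT = (2.54)(8.314)(473) = 9989 J.
ΔU = nCᵥΔT with Cᵥ = 5R/2: ΔU = (2.54)(20.79)(473) = 24972 J.
Q = ΔU + W = 24972 + 9989 = 34960 J.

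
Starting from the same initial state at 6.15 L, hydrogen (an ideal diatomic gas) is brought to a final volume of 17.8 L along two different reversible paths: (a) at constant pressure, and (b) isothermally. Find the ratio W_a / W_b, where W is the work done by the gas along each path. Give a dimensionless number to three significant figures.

W_a / W_b ≈ 1.78

Path (a) isobaric: W = P₁(V₂ − V₁) → W_a/(P₁V₁) = 1.894.
Path (b) isothermal: W = P₁V₁ ln(V₂/V₁) → W_b/(P₁V₁) = 1.063.
W_a / W_b = 1.894 / 1.063 = 1.782.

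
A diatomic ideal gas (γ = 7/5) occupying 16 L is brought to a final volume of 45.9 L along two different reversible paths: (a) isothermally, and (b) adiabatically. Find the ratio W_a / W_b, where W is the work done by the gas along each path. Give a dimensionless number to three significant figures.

W_a / W_b ≈ 1.23

Path (a) isothermal: W = P₁V₁ ln(V₂/V₁) → W_a/(P₁V₁) = 1.054.
Path (b) adiabatic: W = P₁V₁(1 − (V₁/V₂)^(γ−1))/(γ−1) → W_b/(P₁V₁) = 0.8599.
W_a / W_b = 1.054 / 0.8599 = 1.226.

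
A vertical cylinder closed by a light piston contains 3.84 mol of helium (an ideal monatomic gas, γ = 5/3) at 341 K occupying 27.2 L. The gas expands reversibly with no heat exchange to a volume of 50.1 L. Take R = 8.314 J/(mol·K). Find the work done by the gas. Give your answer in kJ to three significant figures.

W ≈ 5.46 kJ

Adiabatic: TV^(γ−1) = const with γ = 5/3.
T₂ = T₁ (V₁/V₂)^(γ−1) = 341 × (27.2/50.1)^0.667 = 341 × 0.6655 = 226.9 K.
W_by = nCᵥ(T₁ − T₂) = (3.84)(12.47)(341 − 226.9) = 5462 J.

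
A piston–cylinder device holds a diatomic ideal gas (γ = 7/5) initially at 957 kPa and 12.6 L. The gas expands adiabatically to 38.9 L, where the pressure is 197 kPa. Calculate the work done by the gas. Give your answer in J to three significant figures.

W ≈ 11000 J

Adiabatic: W = (P₁V₁ − P₂V₂)/(γ − 1) with γ = 7/5.
P₁V₁ = 12058 J, P₂V₂ = 7663 J.
W = (12058 − 7663) / 0.4 = 10987 J.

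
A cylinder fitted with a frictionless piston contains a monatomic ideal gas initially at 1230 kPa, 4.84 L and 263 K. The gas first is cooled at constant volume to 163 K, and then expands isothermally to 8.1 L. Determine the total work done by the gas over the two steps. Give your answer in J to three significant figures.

W_total ≈ 1900 J

Step 1 (isochoric): W = 0 (constant volume).
After step 1: P = 762.3 kPa (V unchanged).
Step 2 (isothermal): W = P₁V₁ ln(V₂/V₁) = (3690) ln(8.1/4.84) = 1900 J.
W_total = 0 + 1900 = 1900 J.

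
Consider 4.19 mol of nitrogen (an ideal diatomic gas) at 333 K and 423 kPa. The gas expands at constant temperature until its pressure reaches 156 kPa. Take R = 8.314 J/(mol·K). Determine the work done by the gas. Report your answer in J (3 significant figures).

W ≈ 11600 J

Isothermal process: W = nRT ln(V₂/V₁) = nRT ln(P₁/P₂).
W = (4.19)(8.314)(333) × ln(423/156)
  = 11600 × ln(2.712) = 11600 × 0.9975
W_by_gas = 11571 J.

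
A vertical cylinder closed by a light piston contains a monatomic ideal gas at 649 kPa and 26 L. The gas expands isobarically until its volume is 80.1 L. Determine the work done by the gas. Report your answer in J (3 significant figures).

Isobaric: W = P ΔV.
W = (649 kPa)(80.1 − 26 L) = (649)(54.1) = 35111 J.

W ≈ 35100 J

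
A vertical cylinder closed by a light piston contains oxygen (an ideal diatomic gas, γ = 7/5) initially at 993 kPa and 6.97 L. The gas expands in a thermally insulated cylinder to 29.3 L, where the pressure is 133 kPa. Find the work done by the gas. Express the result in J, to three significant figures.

W ≈ 7560 J

Adiabatic: W = (P₁V₁ − P₂V₂)/(γ − 1) with γ = 7/5.
P₁V₁ = 6921 J, P₂V₂ = 3897 J.
W = (6921 − 3897) / 0.4 = 7561 J.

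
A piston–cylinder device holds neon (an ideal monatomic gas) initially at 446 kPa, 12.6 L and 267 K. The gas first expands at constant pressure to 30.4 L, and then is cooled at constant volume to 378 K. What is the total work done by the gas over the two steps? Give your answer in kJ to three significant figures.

Step 1 (isobaric): W = PΔV = (446 kPa)(30.4 − 12.6 L) = 7939 J.
Step 2 (isochoric): W = 0 (constant volume).
W_total = 7939 + 0 = 7939 J.

W_total ≈ 7.94 kJ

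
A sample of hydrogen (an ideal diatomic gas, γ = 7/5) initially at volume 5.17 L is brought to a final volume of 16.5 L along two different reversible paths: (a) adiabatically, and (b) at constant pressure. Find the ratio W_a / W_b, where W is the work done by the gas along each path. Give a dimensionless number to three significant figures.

Path (a) adiabatic: W = P₁V₁(1 − (V₁/V₂)^(γ−1))/(γ−1) → W_a/(P₁V₁) = 0.9284.
Path (b) isobaric: W = P₁(V₂ − V₁) → W_b/(P₁V₁) = 2.191.
W_a / W_b = 0.9284 / 2.191 = 0.4236.

W_a / W_b ≈ 0.424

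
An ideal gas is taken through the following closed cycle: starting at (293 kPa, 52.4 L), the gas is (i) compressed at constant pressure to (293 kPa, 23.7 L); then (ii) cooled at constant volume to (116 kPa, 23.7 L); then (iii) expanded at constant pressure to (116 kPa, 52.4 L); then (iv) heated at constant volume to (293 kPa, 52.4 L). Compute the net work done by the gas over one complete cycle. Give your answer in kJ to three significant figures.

W_net ≈ -5.08 kJ

Constant-volume legs do no work.
W(i) = (293)(23.7 − 52.4) = -8409 J; W(iii) = (116)(52.4 − 23.7) = 3329 J.
W_net = -8409 + 3329 = -5080 J (the counter-clockwise enclosed area).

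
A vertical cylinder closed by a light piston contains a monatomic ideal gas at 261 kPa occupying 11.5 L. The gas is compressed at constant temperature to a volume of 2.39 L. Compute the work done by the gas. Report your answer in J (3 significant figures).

W ≈ -4720 J

Isothermal: W = nRT ln(V₂/V₁) = P₁V₁ ln(V₂/V₁).
P₁V₁ = (261 kPa)(11.5 L) = 3002 J.
W = 3002 × ln(2.39/11.5) = 3002 × -1.571
W_by_gas = -4716 J.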